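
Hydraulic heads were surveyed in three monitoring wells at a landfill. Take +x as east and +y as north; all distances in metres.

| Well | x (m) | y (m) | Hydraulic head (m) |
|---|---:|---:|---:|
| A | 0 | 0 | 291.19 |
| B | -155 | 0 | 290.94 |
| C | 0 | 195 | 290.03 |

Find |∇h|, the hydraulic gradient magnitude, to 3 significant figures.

0.00616

∂h/∂x = (290.94 − 291.19) / (-155 − 0) = +0.001613
∂h/∂y = (290.03 − 291.19) / (195 − 0) = -0.005949
|∇h| = √(0.001613² + -0.005949²) = 0.006164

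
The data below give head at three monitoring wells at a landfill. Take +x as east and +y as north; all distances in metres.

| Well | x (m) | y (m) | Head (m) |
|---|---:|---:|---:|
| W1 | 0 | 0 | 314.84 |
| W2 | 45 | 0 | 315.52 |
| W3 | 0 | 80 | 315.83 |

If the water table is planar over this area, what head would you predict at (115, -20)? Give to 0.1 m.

∂h/∂x = (315.52 − 314.84) / (45 − 0) = +0.01511
∂h/∂y = (315.83 − 314.84) / (80 − 0) = +0.01238
h(115, -20) = 314.84 + (+0.01511)·(115) + (+0.01238)·(-20) = 314.84 +1.738 -0.248 = 316.330 m.

316.3 m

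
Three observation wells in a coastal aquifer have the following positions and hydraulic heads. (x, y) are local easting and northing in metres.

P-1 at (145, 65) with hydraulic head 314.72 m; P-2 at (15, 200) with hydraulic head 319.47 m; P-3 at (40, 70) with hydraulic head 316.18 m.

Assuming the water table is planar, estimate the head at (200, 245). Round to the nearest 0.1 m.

Differences from P-1: to P-2 (Δx, Δy, Δh) = (-130, 135, +4.75); to P-3 = (-105, 5, +1.46).
Determinant of the coordinate differences = (-130)·5 − (-105)·135 = 13525.
∂h/∂x = [(+4.75)·5 − (+1.46)·135] / 13525 = -0.01282
∂h/∂y = [(-130)·(+1.46) − (-105)·(+4.75)] / 13525 = +0.02284
h(200, 245) = 314.72 + (-0.01282)·(55) + (+0.02284)·(180) = 314.72 -0.705 +4.112 = 318.127 m.

318.1 m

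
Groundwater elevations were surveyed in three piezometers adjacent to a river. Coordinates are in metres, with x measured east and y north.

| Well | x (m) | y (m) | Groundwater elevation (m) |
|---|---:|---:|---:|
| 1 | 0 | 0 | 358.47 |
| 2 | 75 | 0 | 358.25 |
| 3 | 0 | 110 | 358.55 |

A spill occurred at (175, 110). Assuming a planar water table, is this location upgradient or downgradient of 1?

downgradient

∂h/∂x = (358.25 − 358.47) / (75 − 0) = -0.002933
∂h/∂y = (358.55 − 358.47) / (110 − 0) = +0.0007273
Head at (175, 110) = 358.47 + (-0.002933)·(175) + (+0.0007273)·(110) = 358.04 m.
That is lower than the 358.47 m at 1, so the point is downgradient.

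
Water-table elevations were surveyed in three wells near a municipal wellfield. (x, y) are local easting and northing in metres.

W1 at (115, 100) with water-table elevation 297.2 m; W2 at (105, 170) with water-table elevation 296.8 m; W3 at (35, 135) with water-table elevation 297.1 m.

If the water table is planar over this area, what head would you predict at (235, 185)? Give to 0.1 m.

296.5 m

Taking W1 as reference: W2−W1 = (-10, 70, -0.4); W3−W1 = (-80, 35, -0.1).
Solve a·Δx + b·Δy = Δh: det = (-10)·35 − (-80)·70 = 5250.
∂h/∂x = [(-0.4)·35 − (-0.1)·70] / 5250 = -0.001333
∂h/∂y = [(-10)·(-0.1) − (-80)·(-0.4)] / 5250 = -0.005905
h(235, 185) = 297.2 + (-0.001333)·(120) + (-0.005905)·(85) = 297.2 -0.160 -0.502 = 296.538 m.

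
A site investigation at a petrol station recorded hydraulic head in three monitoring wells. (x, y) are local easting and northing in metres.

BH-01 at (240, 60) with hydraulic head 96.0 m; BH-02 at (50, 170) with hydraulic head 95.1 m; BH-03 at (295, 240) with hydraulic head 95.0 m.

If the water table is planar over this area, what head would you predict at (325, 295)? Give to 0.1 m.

With h = a·x + b·y + c and BH-01 as origin, the differences give:
  (-190)·a + 110·b = -0.9
  55·a + 180·b = -1.0
Eliminate b (×180 and ×110, subtract): -40250·a = -52.00 → a = ∂h/∂x = +0.001292
Back-substitute: b = ∂h/∂y = -0.005950.
h(325, 295) = 96.0 + (+0.001292)·(85) + (-0.005950)·(235) = 96.0 +0.110 -1.398 = 94.711 m.

94.7 m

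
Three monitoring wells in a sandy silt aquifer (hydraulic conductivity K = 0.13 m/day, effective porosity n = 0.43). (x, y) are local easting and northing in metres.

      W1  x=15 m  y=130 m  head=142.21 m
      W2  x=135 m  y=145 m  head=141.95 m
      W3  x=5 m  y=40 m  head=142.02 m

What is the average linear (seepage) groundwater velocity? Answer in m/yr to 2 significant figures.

With h = a·x + b·y + c and W1 as origin, the differences give:
  120·a + 15·b = -0.26
  (-10)·a + (-90)·b = -0.19
Eliminate b (×(-90) and ×15, subtract): -10650·a = 26.250 → a = ∂h/∂x = -0.002465
Back-substitute: b = ∂h/∂y = +0.002385.
|∇h| = √(-0.002465² + 0.002385²) = 0.00343
Seepage velocity v = K·i/n = 0.13 × 0.00343 / 0.43 = 0.001037 m/day = 0.3788 m/yr.

0.38 m/yr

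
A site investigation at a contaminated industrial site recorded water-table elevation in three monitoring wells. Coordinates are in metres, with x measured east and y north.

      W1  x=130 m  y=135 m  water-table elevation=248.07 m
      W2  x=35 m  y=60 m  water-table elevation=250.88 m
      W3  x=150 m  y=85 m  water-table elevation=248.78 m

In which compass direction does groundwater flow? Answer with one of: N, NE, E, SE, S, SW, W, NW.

NE

With h = a·x + b·y + c and W1 as origin, the differences give:
  (-95)·a + (-75)·b = +2.81
  20·a + (-50)·b = +0.71
Eliminate b (×(-50) and ×(-75), subtract): 6250·a = -87.250 → a = ∂h/∂x = -0.01396
Back-substitute: b = ∂h/∂y = -0.01978.
Flow = −∇h = (+0.01396 east, +0.01978 north), which points northeast.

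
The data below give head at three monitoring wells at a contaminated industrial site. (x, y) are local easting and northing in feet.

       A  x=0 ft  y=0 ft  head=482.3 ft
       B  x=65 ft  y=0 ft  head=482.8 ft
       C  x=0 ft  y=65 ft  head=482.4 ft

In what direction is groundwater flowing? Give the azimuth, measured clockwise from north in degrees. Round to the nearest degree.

∂h/∂x = (482.8 − 482.3) / (65 − 0) = +0.007692
∂h/∂y = (482.4 − 482.3) / (65 − 0) = +0.001538
Flow direction (−∇h) has components (-0.007692 E, -0.001538 N).
Azimuth = atan2(E, N) = atan2(-0.007692, -0.001538) = 258.7° ≈ 259°.

259°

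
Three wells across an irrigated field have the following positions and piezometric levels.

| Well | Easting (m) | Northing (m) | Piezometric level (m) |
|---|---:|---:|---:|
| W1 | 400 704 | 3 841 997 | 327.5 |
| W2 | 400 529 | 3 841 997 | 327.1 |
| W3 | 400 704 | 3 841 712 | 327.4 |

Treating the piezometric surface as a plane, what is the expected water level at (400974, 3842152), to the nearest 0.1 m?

328.2 m

∂h/∂x = (327.1 − 327.5) / (400529 − 400704) = +0.002286
∂h/∂y = (327.4 − 327.5) / (3841712 − 3841997) = +0.0003509
h(400974, 3842152) = 327.5 + (+0.002286)·(270) + (+0.0003509)·(155) = 327.5 +0.617 +0.054 = 328.172 m.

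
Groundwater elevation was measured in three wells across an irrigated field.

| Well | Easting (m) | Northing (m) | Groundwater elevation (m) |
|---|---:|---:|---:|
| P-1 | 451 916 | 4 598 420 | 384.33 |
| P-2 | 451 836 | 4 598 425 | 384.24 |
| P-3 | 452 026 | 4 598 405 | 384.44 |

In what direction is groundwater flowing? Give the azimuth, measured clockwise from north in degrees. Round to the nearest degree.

Differences from P-1: to P-2 (Δx, Δy, Δh) = (-80, 5, -0.09); to P-3 = (110, -15, +0.11).
Solve a·Δx + b·Δy = Δh: det = (-80)·(-15) − 110·5 = 650.
∂h/∂x = [(-0.09)·(-15) − (+0.11)·5] / 650 = +0.001231
∂h/∂y = [(-80)·(+0.11) − 110·(-0.09)] / 650 = +0.001692
Flow direction (−∇h) has components (-0.001231 E, -0.001692 N).
Azimuth = atan2(E, N) = atan2(-0.001231, -0.001692) = 216.0° ≈ 216°.

216°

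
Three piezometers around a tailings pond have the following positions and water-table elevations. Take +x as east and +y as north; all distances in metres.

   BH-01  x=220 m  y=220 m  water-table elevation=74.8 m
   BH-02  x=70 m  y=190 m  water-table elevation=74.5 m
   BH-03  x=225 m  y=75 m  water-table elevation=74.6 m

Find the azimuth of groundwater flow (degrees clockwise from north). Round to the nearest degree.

230°

Taking BH-01 as reference: BH-02−BH-01 = (-150, -30, -0.3); BH-03−BH-01 = (5, -145, -0.2).
Determinant of the coordinate differences = (-150)·(-145) − 5·(-30) = 21900.
∂h/∂x = [(-0.3)·(-145) − (-0.2)·(-30)] / 21900 = +0.001712
∂h/∂y = [(-150)·(-0.2) − 5·(-0.3)] / 21900 = +0.001438
Flow direction (−∇h) has components (-0.001712 E, -0.001438 N).
Azimuth = atan2(E, N) = atan2(-0.001712, -0.001438) = 230.0° ≈ 230°.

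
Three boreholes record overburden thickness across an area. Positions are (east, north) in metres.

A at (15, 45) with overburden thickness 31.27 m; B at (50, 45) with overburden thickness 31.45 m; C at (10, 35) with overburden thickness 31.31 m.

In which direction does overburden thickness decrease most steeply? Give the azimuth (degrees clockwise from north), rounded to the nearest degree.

With d = a·x + b·y + c and A as origin, the differences give:
  35·a + 0·b = +0.18
  (-5)·a + (-10)·b = +0.04
Eliminate b (×(-10) and ×0, subtract): -350·a = -1.800 → a = ∂d/∂x = +0.005143
Back-substitute: b = ∂d/∂y = -0.006571.
Steepest decrease is along −∇f: components (-0.005143 E, +0.006571 N).
Azimuth = atan2(-0.005143, +0.006571) = 322.0° ≈ 322°.

322°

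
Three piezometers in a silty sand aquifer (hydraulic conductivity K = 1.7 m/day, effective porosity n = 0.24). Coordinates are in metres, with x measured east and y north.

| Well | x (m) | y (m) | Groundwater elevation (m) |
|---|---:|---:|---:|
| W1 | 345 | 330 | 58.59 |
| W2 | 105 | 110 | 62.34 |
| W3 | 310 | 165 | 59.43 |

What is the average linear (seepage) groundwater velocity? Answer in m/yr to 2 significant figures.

36 m/yr

With h = a·x + b·y + c and W1 as origin, the differences give:
  (-240)·a + (-220)·b = +3.75
  (-35)·a + (-165)·b = +0.84
Eliminate b (×(-165) and ×(-220), subtract): 31900·a = -433.950 → a = ∂h/∂x = -0.01360
Back-substitute: b = ∂h/∂y = -0.002205.
|∇h| = √(-0.01360² + -0.002205²) = 0.01378
Seepage velocity v = K·i/n = 1.7 × 0.01378 / 0.24 = 0.09761 m/day = 35.65 m/yr.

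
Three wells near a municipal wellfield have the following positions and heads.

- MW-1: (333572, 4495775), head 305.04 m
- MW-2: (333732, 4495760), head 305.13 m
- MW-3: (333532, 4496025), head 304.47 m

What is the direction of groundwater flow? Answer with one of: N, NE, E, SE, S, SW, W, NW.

N

With h = a·x + b·y + c and MW-1 as origin, the differences give:
  160·a + (-15)·b = +0.09
  (-40)·a + 250·b = -0.57
Eliminate b (×250 and ×(-15), subtract): 39400·a = 13.950 → a = ∂h/∂x = +0.0003541
Back-substitute: b = ∂h/∂y = -0.002223.
Flow = −∇h = (-0.0003541 east, +0.002223 north), which points north.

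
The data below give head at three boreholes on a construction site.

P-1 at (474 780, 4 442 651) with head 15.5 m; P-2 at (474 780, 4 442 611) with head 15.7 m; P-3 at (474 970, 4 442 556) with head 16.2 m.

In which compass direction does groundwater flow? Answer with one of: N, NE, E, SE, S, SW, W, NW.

Taking P-1 as reference: P-2−P-1 = (0, -40, +0.2); P-3−P-1 = (190, -95, +0.7).
Determinant of the coordinate differences = 0·(-95) − 190·(-40) = 7600.
∂h/∂x = [(+0.2)·(-95) − (+0.7)·(-40)] / 7600 = +0.001184
∂h/∂y = [0·(+0.7) − 190·(+0.2)] / 7600 = -0.005000
Flow = −∇h = (-0.001184 east, +0.005000 north), which points north.

N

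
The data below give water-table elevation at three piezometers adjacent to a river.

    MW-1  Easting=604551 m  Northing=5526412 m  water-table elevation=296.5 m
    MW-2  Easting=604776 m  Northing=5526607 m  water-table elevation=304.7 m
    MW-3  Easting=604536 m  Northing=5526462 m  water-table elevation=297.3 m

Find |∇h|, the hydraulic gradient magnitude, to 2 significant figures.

With h = a·x + b·y + c and MW-1 as origin, the differences give:
  225·a + 195·b = +8.2
  (-15)·a + 50·b = +0.8
Eliminate b (×50 and ×195, subtract): 14175·a = 254.00 → a = ∂h/∂x = +0.01792
Back-substitute: b = ∂h/∂y = +0.02138.
|∇h| = √(0.01792² + 0.02138²) = 0.0279

0.028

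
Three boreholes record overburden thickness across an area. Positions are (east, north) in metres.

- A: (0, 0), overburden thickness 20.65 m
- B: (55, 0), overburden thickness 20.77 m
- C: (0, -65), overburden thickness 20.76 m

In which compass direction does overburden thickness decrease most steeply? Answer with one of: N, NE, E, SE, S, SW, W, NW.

∂d/∂x = (20.77 − 20.65) / (55 − 0) = +0.002182
∂d/∂y = (20.76 − 20.65) / (-65 − 0) = -0.001692
Steepest decrease is along −∇f = (-0.002182 E, +0.001692 N) → northwest.

NW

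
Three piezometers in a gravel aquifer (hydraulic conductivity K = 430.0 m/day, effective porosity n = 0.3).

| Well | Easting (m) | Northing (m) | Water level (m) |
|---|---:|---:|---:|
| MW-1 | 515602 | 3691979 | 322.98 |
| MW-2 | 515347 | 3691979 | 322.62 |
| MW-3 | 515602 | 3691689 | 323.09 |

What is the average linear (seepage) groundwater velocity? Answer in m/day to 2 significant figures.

2.1 m/day

∂h/∂x = (322.62 − 322.98) / (515347 − 515602) = +0.001412
∂h/∂y = (323.09 − 322.98) / (3691689 − 3691979) = -0.0003793
|∇h| = √(0.001412² + -0.0003793²) = 0.001462
Seepage velocity v = K·i/n = 430.0 × 0.001462 / 0.3 = 2.096 m/day.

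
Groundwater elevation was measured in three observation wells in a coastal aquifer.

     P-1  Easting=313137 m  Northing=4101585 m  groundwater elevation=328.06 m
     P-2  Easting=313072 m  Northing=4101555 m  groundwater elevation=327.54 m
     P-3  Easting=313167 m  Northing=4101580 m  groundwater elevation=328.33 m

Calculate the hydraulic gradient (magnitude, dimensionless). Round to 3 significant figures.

With h = a·x + b·y + c and P-1 as origin, the differences give:
  (-65)·a + (-30)·b = -0.52
  30·a + (-5)·b = +0.27
Eliminate b (×(-5) and ×(-30), subtract): 1225·a = 10.700 → a = ∂h/∂x = +0.008735
Back-substitute: b = ∂h/∂y = -0.001592.
|∇h| = √(0.008735² + -0.001592²) = 0.008879

0.00888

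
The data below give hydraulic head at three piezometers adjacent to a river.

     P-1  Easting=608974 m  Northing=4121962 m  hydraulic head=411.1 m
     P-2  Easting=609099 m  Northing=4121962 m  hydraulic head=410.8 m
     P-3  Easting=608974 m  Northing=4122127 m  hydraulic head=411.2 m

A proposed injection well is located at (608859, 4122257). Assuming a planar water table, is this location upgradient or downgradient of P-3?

∂h/∂x = (410.8 − 411.1) / (609099 − 608974) = -0.002400
∂h/∂y = (411.2 − 411.1) / (4122127 − 4121962) = +0.0006061
Head at (608859, 4122257) = 411.1 + (-0.002400)·(-115) + (+0.0006061)·(295) = 411.55 m.
That is higher than the 411.2 m at P-3, so the point is upgradient.

upgradient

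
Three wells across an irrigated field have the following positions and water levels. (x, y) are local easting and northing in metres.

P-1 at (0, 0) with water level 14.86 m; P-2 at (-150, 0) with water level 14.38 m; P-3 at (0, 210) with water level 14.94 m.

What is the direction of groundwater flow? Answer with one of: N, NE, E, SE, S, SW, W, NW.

W

∂h/∂x = (14.38 − 14.86) / (-150 − 0) = +0.003200
∂h/∂y = (14.94 − 14.86) / (210 − 0) = +0.0003810
Flow = −∇h = (-0.003200 east, -0.0003810 north), which points west.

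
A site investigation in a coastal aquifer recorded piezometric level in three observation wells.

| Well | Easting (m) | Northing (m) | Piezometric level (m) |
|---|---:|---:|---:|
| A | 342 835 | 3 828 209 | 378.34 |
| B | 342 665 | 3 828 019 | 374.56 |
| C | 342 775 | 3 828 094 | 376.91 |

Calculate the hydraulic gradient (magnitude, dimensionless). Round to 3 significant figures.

0.0201

Taking A as reference: B−A = (-170, -190, -3.78); C−A = (-60, -115, -1.43).
Determinant of the coordinate differences = (-170)·(-115) − (-60)·(-190) = 8150.
∂h/∂x = [(-3.78)·(-115) − (-1.43)·(-190)] / 8150 = +0.02000
∂h/∂y = [(-170)·(-1.43) − (-60)·(-3.78)] / 8150 = +0.002000
|∇h| = √(0.02000² + 0.002000²) = 0.0201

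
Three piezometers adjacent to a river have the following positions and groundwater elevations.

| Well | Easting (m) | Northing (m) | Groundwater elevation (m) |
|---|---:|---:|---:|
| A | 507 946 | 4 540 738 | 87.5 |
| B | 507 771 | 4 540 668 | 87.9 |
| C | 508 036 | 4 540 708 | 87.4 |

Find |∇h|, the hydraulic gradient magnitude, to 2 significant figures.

0.0023

Three-point gradient (reference A): Δ to B = (-175, -70, +0.4), Δ to C = (90, -30, -0.1).
∂h/∂x = -0.001645, ∂h/∂y = -0.001602 (det = 11550).
|∇h| = √(-0.001645² + -0.001602²) = 0.002296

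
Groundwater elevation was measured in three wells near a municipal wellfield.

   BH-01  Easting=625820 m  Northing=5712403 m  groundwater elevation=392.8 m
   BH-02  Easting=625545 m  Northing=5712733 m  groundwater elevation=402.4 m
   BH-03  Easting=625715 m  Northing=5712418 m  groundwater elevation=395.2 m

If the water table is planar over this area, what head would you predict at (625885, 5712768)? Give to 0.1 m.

395.6 m

Differences from BH-01: to BH-02 (Δx, Δy, Δh) = (-275, 330, +9.6); to BH-03 = (-105, 15, +2.4).
Determinant of the coordinate differences = (-275)·15 − (-105)·330 = 30525.
∂h/∂x = [(+9.6)·15 − (+2.4)·330] / 30525 = -0.02123
∂h/∂y = [(-275)·(+2.4) − (-105)·(+9.6)] / 30525 = +0.01140
h(625885, 5712768) = 392.8 + (-0.02123)·(65) + (+0.01140)·(365) = 392.8 -1.380 +4.161 = 395.581 m.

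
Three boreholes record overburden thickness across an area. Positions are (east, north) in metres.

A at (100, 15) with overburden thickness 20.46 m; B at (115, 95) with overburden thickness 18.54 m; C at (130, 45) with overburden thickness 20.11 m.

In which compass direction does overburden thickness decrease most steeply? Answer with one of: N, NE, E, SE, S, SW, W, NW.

Differences from A: to B (Δx, Δy, Δh) = (15, 80, -1.92); to C = (30, 30, -0.35).
Solve a·Δx + b·Δy = Δd: det = 15·30 − 30·80 = -1950.
∂d/∂x = [(-1.92)·30 − (-0.35)·80] / -1950 = +0.01518
∂d/∂y = [15·(-0.35) − 30·(-1.92)] / -1950 = -0.02685
Steepest decrease is along −∇f = (-0.01518 E, +0.02685 N) → northwest.

NW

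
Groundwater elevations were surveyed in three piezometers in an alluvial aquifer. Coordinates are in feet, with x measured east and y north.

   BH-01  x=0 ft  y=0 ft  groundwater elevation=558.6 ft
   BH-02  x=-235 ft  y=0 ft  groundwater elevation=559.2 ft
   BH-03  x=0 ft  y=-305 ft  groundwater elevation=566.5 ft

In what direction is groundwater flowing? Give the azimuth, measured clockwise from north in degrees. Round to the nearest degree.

006°

∂h/∂x = (559.2 − 558.6) / (-235 − 0) = -0.002553
∂h/∂y = (566.5 − 558.6) / (-305 − 0) = -0.02590
Flow direction (−∇h) has components (+0.002553 E, +0.02590 N).
Azimuth = atan2(E, N) = atan2(+0.002553, +0.02590) = 5.6° ≈ 006°.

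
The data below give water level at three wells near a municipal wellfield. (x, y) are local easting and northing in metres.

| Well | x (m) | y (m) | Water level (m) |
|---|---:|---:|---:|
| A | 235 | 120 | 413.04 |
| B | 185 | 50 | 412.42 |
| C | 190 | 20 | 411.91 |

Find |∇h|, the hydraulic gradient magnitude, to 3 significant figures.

0.0180

Taking A as reference: B−A = (-50, -70, -0.62); C−A = (-45, -100, -1.13).
Solve a·Δx + b·Δy = Δh: det = (-50)·(-100) − (-45)·(-70) = 1850.
∂h/∂x = [(-0.62)·(-100) − (-1.13)·(-70)] / 1850 = -0.009243
∂h/∂y = [(-50)·(-1.13) − (-45)·(-0.62)] / 1850 = +0.01546
|∇h| = √(-0.009243² + 0.01546²) = 0.01801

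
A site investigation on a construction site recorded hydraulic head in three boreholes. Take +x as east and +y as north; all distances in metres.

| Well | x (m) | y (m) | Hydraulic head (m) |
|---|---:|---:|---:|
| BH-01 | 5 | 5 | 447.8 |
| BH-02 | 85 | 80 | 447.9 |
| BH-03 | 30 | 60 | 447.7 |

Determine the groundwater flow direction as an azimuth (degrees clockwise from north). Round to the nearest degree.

Taking BH-01 as reference: BH-02−BH-01 = (80, 75, +0.1); BH-03−BH-01 = (25, 55, -0.1).
Solve a·Δx + b·Δy = Δh: det = 80·55 − 25·75 = 2525.
∂h/∂x = [(+0.1)·55 − (-0.1)·75] / 2525 = +0.005149
∂h/∂y = [80·(-0.1) − 25·(+0.1)] / 2525 = -0.004158
Flow direction (−∇h) has components (-0.005149 E, +0.004158 N).
Azimuth = atan2(E, N) = atan2(-0.005149, +0.004158) = 308.9° ≈ 309°.

309°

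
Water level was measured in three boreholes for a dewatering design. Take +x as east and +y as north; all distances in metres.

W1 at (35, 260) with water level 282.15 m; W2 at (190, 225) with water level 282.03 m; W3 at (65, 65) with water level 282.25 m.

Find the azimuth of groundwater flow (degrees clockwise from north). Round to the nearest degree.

With h = a·x + b·y + c and W1 as origin, the differences give:
  155·a + (-35)·b = -0.12
  30·a + (-195)·b = +0.10
Eliminate b (×(-195) and ×(-35), subtract): -29175·a = 26.900 → a = ∂h/∂x = -0.0009220
Back-substitute: b = ∂h/∂y = -0.0006547.
Flow direction (−∇h) has components (+0.0009220 E, +0.0006547 N).
Azimuth = atan2(E, N) = atan2(+0.0009220, +0.0006547) = 54.6° ≈ 055°.

055°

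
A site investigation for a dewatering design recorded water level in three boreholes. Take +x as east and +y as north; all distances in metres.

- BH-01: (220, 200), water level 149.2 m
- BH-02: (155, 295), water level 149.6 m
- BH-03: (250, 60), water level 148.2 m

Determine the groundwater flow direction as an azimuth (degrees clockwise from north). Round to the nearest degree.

216°

Differences from BH-01: to BH-02 (Δx, Δy, Δh) = (-65, 95, +0.4); to BH-03 = (30, -140, -1.0).
Solve a·Δx + b·Δy = Δh: det = (-65)·(-140) − 30·95 = 6250.
∂h/∂x = [(+0.4)·(-140) − (-1.0)·95] / 6250 = +0.006240
∂h/∂y = [(-65)·(-1.0) − 30·(+0.4)] / 6250 = +0.008480
Flow direction (−∇h) has components (-0.006240 E, -0.008480 N).
Azimuth = atan2(E, N) = atan2(-0.006240, -0.008480) = 216.3° ≈ 216°.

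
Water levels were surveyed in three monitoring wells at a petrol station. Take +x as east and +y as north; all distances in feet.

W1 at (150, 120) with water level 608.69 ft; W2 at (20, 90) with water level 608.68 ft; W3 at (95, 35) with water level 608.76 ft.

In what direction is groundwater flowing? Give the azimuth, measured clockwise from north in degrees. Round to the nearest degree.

With h = a·x + b·y + c and W1 as origin, the differences give:
  (-130)·a + (-30)·b = -0.01
  (-55)·a + (-85)·b = +0.07
Eliminate b (×(-85) and ×(-30), subtract): 9400·a = 2.950 → a = ∂h/∂x = +0.0003138
Back-substitute: b = ∂h/∂y = -0.001027.
Flow direction (−∇h) has components (-0.0003138 E, +0.001027 N).
Azimuth = atan2(E, N) = atan2(-0.0003138, +0.001027) = 343.0° ≈ 343°.

343°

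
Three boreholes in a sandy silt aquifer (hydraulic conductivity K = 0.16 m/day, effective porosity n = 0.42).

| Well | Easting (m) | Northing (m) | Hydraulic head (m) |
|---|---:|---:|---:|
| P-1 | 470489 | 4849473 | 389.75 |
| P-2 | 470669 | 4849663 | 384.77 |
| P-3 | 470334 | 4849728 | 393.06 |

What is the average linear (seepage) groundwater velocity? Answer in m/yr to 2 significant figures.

3.5 m/yr

Differences from P-1: to P-2 (Δx, Δy, Δh) = (180, 190, -4.98); to P-3 = (-155, 255, +3.31).
Determinant of the coordinate differences = 180·255 − (-155)·190 = 75350.
∂h/∂x = [(-4.98)·255 − (+3.31)·190] / 75350 = -0.02520
∂h/∂y = [180·(+3.31) − (-155)·(-4.98)] / 75350 = -0.002337
|∇h| = √(-0.02520² + -0.002337²) = 0.02531
Seepage velocity v = K·i/n = 0.16 × 0.02531 / 0.42 = 0.009642 m/day = 3.522 m/yr.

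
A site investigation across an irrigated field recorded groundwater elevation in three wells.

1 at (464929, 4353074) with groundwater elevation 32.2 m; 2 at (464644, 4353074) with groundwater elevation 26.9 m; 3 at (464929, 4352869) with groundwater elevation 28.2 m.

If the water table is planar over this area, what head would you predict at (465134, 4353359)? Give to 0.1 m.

∂h/∂x = (26.9 − 32.2) / (464644 − 464929) = +0.01860
∂h/∂y = (28.2 − 32.2) / (4352869 − 4353074) = +0.01951
h(465134, 4353359) = 32.2 + (+0.01860)·(205) + (+0.01951)·(285) = 32.2 +3.812 +5.561 = 41.573 m.

41.6 m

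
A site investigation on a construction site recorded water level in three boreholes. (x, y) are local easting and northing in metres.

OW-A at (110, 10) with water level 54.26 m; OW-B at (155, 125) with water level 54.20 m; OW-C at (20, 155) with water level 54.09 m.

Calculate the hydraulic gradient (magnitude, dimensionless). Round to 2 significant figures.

0.0010

Three-point gradient (reference OW-A): Δ to OW-B = (45, 115, -0.06), Δ to OW-C = (-90, 145, -0.17).
∂h/∂x = +0.0006430, ∂h/∂y = -0.0007733 (det = 16875).
|∇h| = √(0.0006430² + -0.0007733²) = 0.001006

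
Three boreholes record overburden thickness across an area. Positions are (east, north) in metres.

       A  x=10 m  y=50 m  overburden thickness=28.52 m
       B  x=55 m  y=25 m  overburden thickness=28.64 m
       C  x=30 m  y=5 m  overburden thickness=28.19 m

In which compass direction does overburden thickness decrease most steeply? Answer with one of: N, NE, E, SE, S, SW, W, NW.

Three-point gradient (reference A): Δ to B = (45, -25, +0.12), Δ to C = (20, -45, -0.33).
∂d/∂x = +0.008951, ∂d/∂y = +0.01131 (det = -1525).
Steepest decrease is along −∇f = (-0.008951 E, -0.01131 N) → southwest.

SW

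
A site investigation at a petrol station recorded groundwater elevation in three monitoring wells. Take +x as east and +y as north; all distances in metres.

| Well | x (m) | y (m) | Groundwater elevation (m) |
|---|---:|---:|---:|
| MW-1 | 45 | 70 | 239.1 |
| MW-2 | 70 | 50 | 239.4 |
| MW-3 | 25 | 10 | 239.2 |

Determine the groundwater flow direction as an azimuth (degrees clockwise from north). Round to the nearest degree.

Three-point gradient (reference MW-1): Δ to MW-2 = (25, -20, +0.3), Δ to MW-3 = (-20, -60, +0.1).
∂h/∂x = +0.008421, ∂h/∂y = -0.004474 (det = -1900).
Flow direction (−∇h) has components (-0.008421 E, +0.004474 N).
Azimuth = atan2(E, N) = atan2(-0.008421, +0.004474) = 298.0° ≈ 298°.

298°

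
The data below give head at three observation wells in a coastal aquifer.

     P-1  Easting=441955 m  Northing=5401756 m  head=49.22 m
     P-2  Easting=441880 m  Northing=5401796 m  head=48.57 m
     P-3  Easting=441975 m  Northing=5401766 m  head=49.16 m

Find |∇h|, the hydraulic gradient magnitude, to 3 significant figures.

With h = a·x + b·y + c and P-1 as origin, the differences give:
  (-75)·a + 40·b = -0.65
  20·a + 10·b = -0.06
Eliminate b (×10 and ×40, subtract): -1550·a = -4.100 → a = ∂h/∂x = +0.002645
Back-substitute: b = ∂h/∂y = -0.01129.
|∇h| = √(0.002645² + -0.01129²) = 0.0116

0.0116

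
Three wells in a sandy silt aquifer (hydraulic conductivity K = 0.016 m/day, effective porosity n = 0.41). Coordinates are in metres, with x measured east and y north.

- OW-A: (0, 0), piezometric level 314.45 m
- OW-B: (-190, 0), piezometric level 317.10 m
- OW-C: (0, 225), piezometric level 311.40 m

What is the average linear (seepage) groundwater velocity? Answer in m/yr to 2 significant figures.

∂h/∂x = (317.10 − 314.45) / (-190 − 0) = -0.01395
∂h/∂y = (311.40 − 314.45) / (225 − 0) = -0.01356
|∇h| = √(-0.01395² + -0.01356²) = 0.01945
Seepage velocity v = K·i/n = 0.016 × 0.01945 / 0.41 = 0.000759 m/day = 0.2772 m/yr.

0.28 m/yr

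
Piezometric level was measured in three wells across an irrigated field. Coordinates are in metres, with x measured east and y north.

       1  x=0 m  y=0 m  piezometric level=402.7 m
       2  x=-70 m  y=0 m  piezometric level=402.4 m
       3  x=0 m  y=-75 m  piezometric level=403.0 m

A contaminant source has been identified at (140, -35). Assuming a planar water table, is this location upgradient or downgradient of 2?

∂h/∂x = (402.4 − 402.7) / (-70 − 0) = +0.004286
∂h/∂y = (403.0 − 402.7) / (-75 − 0) = -0.004000
Head at (140, -35) = 402.7 + (+0.004286)·(140) + (-0.004000)·(-35) = 403.44 m.
That is higher than the 402.4 m at 2, so the point is upgradient.

upgradient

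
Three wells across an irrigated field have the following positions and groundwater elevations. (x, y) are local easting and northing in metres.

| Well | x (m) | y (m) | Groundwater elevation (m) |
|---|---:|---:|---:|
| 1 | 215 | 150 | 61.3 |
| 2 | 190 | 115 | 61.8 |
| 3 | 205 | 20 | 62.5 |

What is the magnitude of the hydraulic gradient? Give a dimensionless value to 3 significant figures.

0.0117

Taking 1 as reference: 2−1 = (-25, -35, +0.5); 3−1 = (-10, -130, +1.2).
Solve a·Δx + b·Δy = Δh: det = (-25)·(-130) − (-10)·(-35) = 2900.
∂h/∂x = [(+0.5)·(-130) − (+1.2)·(-35)] / 2900 = -0.007931
∂h/∂y = [(-25)·(+1.2) − (-10)·(+0.5)] / 2900 = -0.008621
|∇h| = √(-0.007931² + -0.008621²) = 0.01171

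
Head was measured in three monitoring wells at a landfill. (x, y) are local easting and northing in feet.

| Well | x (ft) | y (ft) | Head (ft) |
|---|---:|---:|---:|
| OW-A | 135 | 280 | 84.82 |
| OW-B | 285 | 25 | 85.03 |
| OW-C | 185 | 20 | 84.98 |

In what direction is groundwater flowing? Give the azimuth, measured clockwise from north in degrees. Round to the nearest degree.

Differences from OW-A: to OW-B (Δx, Δy, Δh) = (150, -255, +0.21); to OW-C = (50, -260, +0.16).
Determinant of the coordinate differences = 150·(-260) − 50·(-255) = -26250.
∂h/∂x = [(+0.21)·(-260) − (+0.16)·(-255)] / -26250 = +0.0005257
∂h/∂y = [150·(+0.16) − 50·(+0.21)] / -26250 = -0.0005143
Flow direction (−∇h) has components (-0.0005257 E, +0.0005143 N).
Azimuth = atan2(E, N) = atan2(-0.0005257, +0.0005143) = 314.4° ≈ 314°.

314°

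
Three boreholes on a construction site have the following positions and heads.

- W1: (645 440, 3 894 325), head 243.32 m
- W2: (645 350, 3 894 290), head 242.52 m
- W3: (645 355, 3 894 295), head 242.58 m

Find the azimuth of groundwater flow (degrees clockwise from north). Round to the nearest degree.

With h = a·x + b·y + c and W1 as origin, the differences give:
  (-90)·a + (-35)·b = -0.80
  (-85)·a + (-30)·b = -0.74
Eliminate b (×(-30) and ×(-35), subtract): -275·a = -1.900 → a = ∂h/∂x = +0.006909
Back-substitute: b = ∂h/∂y = +0.005091.
Flow direction (−∇h) has components (-0.006909 E, -0.005091 N).
Azimuth = atan2(E, N) = atan2(-0.006909, -0.005091) = 233.6° ≈ 234°.

234°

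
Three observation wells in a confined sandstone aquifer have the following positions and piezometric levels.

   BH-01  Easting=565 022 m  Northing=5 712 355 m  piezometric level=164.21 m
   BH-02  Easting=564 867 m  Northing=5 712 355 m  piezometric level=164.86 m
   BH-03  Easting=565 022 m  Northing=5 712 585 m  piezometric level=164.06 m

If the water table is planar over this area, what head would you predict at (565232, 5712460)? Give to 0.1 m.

∂h/∂x = (164.86 − 164.21) / (564867 − 565022) = -0.004194
∂h/∂y = (164.06 − 164.21) / (5712585 − 5712355) = -0.0006522
h(565232, 5712460) = 164.21 + (-0.004194)·(210) + (-0.0006522)·(105) = 164.21 -0.881 -0.068 = 163.261 m.

163.3 m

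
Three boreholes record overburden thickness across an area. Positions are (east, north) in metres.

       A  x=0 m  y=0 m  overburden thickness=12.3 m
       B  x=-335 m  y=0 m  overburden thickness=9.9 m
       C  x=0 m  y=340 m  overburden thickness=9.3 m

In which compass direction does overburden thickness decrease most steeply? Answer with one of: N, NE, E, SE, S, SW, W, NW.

NW

∂d/∂x = (9.9 − 12.3) / (-335 − 0) = +0.007164
∂d/∂y = (9.3 − 12.3) / (340 − 0) = -0.008824
Steepest decrease is along −∇f = (-0.007164 E, +0.008824 N) → northwest.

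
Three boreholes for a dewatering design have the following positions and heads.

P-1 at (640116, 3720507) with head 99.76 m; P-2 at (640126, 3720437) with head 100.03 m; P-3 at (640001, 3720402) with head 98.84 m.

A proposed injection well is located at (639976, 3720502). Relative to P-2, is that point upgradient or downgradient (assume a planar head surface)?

With h = a·x + b·y + c and P-1 as origin, the differences give:
  10·a + (-70)·b = +0.27
  (-115)·a + (-105)·b = -0.92
Eliminate b (×(-105) and ×(-70), subtract): -9100·a = -92.750 → a = ∂h/∂x = +0.01019
Back-substitute: b = ∂h/∂y = -0.002401.
Head at (639976, 3720502) = 99.76 + (+0.01019)·(-140) + (-0.002401)·(-5) = 98.35 m.
That is lower than the 100.03 m at P-2, so the point is downgradient.

downgradient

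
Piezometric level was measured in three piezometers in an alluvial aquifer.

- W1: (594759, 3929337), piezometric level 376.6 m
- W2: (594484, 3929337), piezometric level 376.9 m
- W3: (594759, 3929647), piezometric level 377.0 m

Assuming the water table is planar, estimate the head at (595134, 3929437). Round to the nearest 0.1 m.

∂h/∂x = (376.9 − 376.6) / (594484 − 594759) = -0.001091
∂h/∂y = (377.0 − 376.6) / (3929647 − 3929337) = +0.001290
h(595134, 3929437) = 376.6 + (-0.001091)·(375) + (+0.001290)·(100) = 376.6 -0.409 +0.129 = 376.320 m.

376.3 m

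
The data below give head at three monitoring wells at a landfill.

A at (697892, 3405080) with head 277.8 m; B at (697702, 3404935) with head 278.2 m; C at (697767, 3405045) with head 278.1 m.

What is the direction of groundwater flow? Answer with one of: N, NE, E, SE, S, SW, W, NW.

With h = a·x + b·y + c and A as origin, the differences give:
  (-190)·a + (-145)·b = +0.4
  (-125)·a + (-35)·b = +0.3
Eliminate b (×(-35) and ×(-145), subtract): -11475·a = 29.50 → a = ∂h/∂x = -0.002571
Back-substitute: b = ∂h/∂y = +0.0006100.
Flow = −∇h = (+0.002571 east, -0.0006100 north), which points east.

E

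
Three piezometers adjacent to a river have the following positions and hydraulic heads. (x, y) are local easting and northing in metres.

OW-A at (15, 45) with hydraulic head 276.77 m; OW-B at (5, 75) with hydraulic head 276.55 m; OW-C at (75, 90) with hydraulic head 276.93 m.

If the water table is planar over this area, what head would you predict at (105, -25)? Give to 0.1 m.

277.7 m

With h = a·x + b·y + c and OW-A as origin, the differences give:
  (-10)·a + 30·b = -0.22
  60·a + 45·b = +0.16
Eliminate b (×45 and ×30, subtract): -2250·a = -14.700 → a = ∂h/∂x = +0.006533
Back-substitute: b = ∂h/∂y = -0.005156.
h(105, -25) = 276.77 + (+0.006533)·(90) + (-0.005156)·(-70) = 276.77 +0.588 +0.361 = 277.719 m.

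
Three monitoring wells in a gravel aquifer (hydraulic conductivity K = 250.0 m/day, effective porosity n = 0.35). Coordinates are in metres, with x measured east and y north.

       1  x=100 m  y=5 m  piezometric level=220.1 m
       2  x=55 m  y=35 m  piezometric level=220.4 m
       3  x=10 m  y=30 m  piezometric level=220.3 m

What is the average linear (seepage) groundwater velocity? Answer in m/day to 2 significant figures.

8.2 m/day

Three-point gradient (reference 1): Δ to 2 = (-45, 30, +0.3), Δ to 3 = (-90, 25, +0.2).
∂h/∂x = +0.0009524, ∂h/∂y = +0.01143 (det = 1575).
|∇h| = √(0.0009524² + 0.01143²) = 0.01147
Seepage velocity v = K·i/n = 250.0 × 0.01147 / 0.35 = 8.193 m/day.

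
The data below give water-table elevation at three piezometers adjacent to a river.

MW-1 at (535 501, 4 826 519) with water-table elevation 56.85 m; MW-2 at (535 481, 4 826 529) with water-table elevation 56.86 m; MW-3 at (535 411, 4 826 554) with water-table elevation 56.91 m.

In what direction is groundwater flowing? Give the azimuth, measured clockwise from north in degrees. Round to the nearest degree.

040°

Taking MW-1 as reference: MW-2−MW-1 = (-20, 10, +0.01); MW-3−MW-1 = (-90, 35, +0.06).
Solve a·Δx + b·Δy = Δh: det = (-20)·35 − (-90)·10 = 200.
∂h/∂x = [(+0.01)·35 − (+0.06)·10] / 200 = -0.001250
∂h/∂y = [(-20)·(+0.06) − (-90)·(+0.01)] / 200 = -0.001500
Flow direction (−∇h) has components (+0.001250 E, +0.001500 N).
Azimuth = atan2(E, N) = atan2(+0.001250, +0.001500) = 39.8° ≈ 040°.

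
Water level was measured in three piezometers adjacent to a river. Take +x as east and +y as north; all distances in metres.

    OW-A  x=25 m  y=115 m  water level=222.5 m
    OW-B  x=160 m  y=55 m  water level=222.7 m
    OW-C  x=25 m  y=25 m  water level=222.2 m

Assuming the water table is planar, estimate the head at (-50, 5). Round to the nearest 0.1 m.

221.9 m

With h = a·x + b·y + c and OW-A as origin, the differences give:
  135·a + (-60)·b = +0.2
  0·a + (-90)·b = -0.3
Eliminate b (×(-90) and ×(-60), subtract): -12150·a = -36.00 → a = ∂h/∂x = +0.002963
Back-substitute: b = ∂h/∂y = +0.003333.
h(-50, 5) = 222.5 + (+0.002963)·(-75) + (+0.003333)·(-110) = 222.5 -0.222 -0.367 = 221.911 m.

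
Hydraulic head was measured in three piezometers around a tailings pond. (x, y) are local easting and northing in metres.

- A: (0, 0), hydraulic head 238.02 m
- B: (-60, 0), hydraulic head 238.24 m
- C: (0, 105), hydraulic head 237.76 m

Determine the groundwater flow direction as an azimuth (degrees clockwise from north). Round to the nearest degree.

056°

∂h/∂x = (238.24 − 238.02) / (-60 − 0) = -0.003667
∂h/∂y = (237.76 − 238.02) / (105 − 0) = -0.002476
Flow direction (−∇h) has components (+0.003667 E, +0.002476 N).
Azimuth = atan2(E, N) = atan2(+0.003667, +0.002476) = 56.0° ≈ 056°.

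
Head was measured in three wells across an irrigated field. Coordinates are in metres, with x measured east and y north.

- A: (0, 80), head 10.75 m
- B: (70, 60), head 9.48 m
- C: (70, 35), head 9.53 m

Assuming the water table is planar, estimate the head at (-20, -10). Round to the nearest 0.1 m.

Taking A as reference: B−A = (70, -20, -1.27); C−A = (70, -45, -1.22).
Determinant of the coordinate differences = 70·(-45) − 70·(-20) = -1750.
∂h/∂x = [(-1.27)·(-45) − (-1.22)·(-20)] / -1750 = -0.01871
∂h/∂y = [70·(-1.22) − 70·(-1.27)] / -1750 = -0.002000
h(-20, -10) = 10.75 + (-0.01871)·(-20) + (-0.002000)·(-90) = 10.75 +0.374 +0.180 = 11.304 m.

11.3 m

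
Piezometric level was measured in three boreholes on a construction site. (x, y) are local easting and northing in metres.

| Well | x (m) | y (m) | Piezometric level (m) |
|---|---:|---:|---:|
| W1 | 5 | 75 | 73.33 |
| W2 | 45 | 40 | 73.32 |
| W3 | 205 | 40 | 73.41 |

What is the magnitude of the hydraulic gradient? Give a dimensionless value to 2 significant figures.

Differences from W1: to W2 (Δx, Δy, Δh) = (40, -35, -0.01); to W3 = (200, -35, +0.08).
Determinant of the coordinate differences = 40·(-35) − 200·(-35) = 5600.
∂h/∂x = [(-0.01)·(-35) − (+0.08)·(-35)] / 5600 = +0.0005625
∂h/∂y = [40·(+0.08) − 200·(-0.01)] / 5600 = +0.0009286
|∇h| = √(0.0005625² + 0.0009286²) = 0.001086

0.0011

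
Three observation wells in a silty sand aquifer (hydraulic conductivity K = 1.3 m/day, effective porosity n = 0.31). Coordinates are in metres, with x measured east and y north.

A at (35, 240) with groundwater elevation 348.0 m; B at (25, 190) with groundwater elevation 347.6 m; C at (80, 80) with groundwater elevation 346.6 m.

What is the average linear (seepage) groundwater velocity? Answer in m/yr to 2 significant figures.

13 m/yr

Differences from A: to B (Δx, Δy, Δh) = (-10, -50, -0.4); to C = (45, -160, -1.4).
Solve a·Δx + b·Δy = Δh: det = (-10)·(-160) − 45·(-50) = 3850.
∂h/∂x = [(-0.4)·(-160) − (-1.4)·(-50)] / 3850 = -0.001558
∂h/∂y = [(-10)·(-1.4) − 45·(-0.4)] / 3850 = +0.008312
|∇h| = √(-0.001558² + 0.008312²) = 0.008457
Seepage velocity v = K·i/n = 1.3 × 0.008457 / 0.31 = 0.03546 m/day = 12.95 m/yr.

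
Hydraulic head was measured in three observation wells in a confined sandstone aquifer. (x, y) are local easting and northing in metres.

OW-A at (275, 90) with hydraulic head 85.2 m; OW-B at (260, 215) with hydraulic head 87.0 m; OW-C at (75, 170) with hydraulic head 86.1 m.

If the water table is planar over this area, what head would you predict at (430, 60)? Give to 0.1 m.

85.0 m

With h = a·x + b·y + c and OW-A as origin, the differences give:
  (-15)·a + 125·b = +1.8
  (-200)·a + 80·b = +0.9
Eliminate b (×80 and ×125, subtract): 23800·a = 31.50 → a = ∂h/∂x = +0.001324
Back-substitute: b = ∂h/∂y = +0.01456.
h(430, 60) = 85.2 + (+0.001324)·(155) + (+0.01456)·(-30) = 85.2 +0.205 -0.437 = 84.968 m.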